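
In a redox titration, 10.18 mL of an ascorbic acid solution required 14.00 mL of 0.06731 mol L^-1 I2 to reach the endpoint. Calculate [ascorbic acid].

0.0926 M

n(I2) = 0.06731 x 0.01400 = 0.0009423 mol.
From the balanced equation, 1 mol I2 reacts with 1 mol ascorbic acid, so n(ascorbic acid) = 0.0009423 x 1/1 = 0.0009423 mol.
[ascorbic acid] = 0.0009423 / 0.01018 L = 0.0926 M.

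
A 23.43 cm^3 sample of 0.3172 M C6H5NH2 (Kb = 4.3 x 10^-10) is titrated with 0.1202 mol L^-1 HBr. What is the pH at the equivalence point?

2.85

n(C6H5NH2) = 0.3172 x 0.02343 = 0.007432 mol; V(HBr) at equivalence = 0.007432/0.1202 = 0.06183 L.
At equivalence the base is fully converted to C6H5NH3+; total volume = 0.08526 L, so [C6H5NH3+] = 0.007432/0.08526 = 0.08717 M.
Ka(C6H5NH3+) = Kw/Kb = 1.0e-14 / 4.3 x 10^-10 = 2.33e-5.
[H^+] = sqrt(Ka x [C6H5NH3+]) = sqrt(2.33e-5 x 0.08717) = 0.00142 M.
pH = -log(0.00142) = 2.85.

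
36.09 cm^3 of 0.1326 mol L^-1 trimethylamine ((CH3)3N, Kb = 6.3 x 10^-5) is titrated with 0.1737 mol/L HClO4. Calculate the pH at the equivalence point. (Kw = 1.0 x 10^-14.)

5.46

n((CH3)3N) = 0.1326 x 0.03609 = 0.004786 mol; V(HClO4) at equivalence = 0.004786/0.1737 = 0.02755 L.
At equivalence the base is fully converted to (CH3)3NH+; total volume = 0.06364 L, so [(CH3)3NH+] = 0.004786/0.06364 = 0.07520 M.
Ka((CH3)3NH+) = Kw/Kb = 1.0e-14 / 6.3 x 10^-5 = 1.59e-10.
[H^+] = sqrt(Ka x [(CH3)3NH+]) = sqrt(1.59e-10 x 0.07520) = 3.45e-6 M.
pH = -log(3.45e-6) = 5.46.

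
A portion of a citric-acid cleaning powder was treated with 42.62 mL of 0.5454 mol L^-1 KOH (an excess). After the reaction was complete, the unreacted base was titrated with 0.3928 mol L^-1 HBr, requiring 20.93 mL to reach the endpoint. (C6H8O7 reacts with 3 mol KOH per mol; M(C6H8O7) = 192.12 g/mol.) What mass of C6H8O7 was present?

Total n(KOH) added = 0.5454 x 0.04262 = 0.02324 mol.
n(HBr) used = 0.3928 x 0.02093 = 0.008221 mol, which equals the excess n(KOH).
So n(KOH) consumed by the sample = 0.02324 - 0.008221 = 0.01502 mol.
n(C6H8O7) = 0.01502 / 3 = 0.005008 mol.
mass = 0.005008 mol x 192.12 g/mol = 0.962 g.

0.962 g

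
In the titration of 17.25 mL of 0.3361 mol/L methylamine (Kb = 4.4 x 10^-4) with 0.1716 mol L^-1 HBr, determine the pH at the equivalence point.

5.79

n(CH3NH2) = 0.3361 x 0.01725 = 0.005798 mol; V(HBr) at equivalence = 0.005798/0.1716 = 0.03379 L.
At equivalence the base is fully converted to CH3NH3+; total volume = 0.05104 L, so [CH3NH3+] = 0.005798/0.05104 = 0.1136 M.
Ka(CH3NH3+) = Kw/Kb = 1.0e-14 / 4.4 x 10^-4 = 2.27e-11.
[H^+] = sqrt(Ka x [CH3NH3+]) = sqrt(2.27e-11 x 0.1136) = 1.61e-6 M.
pH = -log(1.61e-6) = 5.79.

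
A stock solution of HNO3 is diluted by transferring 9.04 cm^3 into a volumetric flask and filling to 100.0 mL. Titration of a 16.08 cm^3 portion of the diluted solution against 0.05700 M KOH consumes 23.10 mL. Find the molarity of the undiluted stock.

n(KOH) = 0.05700 x 0.02310 = 0.001317 mol.
n(HNO3) in the aliquot = 0.001317 mol.
[diluted HNO3] = 0.001317 / 0.01608 = 0.08188 M.
Dilution factor = 100.0/9.040 = 11.06, so [stock] = 0.08188 x 11.06 = 0.906 M.

0.906 M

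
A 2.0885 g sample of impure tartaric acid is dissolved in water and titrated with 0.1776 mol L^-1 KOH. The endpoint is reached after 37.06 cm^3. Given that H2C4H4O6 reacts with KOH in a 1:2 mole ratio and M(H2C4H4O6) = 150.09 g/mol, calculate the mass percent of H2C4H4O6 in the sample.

23.7%

n(KOH) = 0.1776 x 0.03706 = 0.006582 mol.
n(H2C4H4O6) = 0.006582 / 2 = 0.003291 mol.
mass of H2C4H4O6 = 0.003291 x 150.09 = 0.4939 g.
% purity = 0.4939 / 2.0885 x 100 = 23.7%.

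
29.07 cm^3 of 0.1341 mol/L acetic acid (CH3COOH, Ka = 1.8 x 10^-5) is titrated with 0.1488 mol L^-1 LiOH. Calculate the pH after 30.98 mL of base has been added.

12.07

n(acid) = 0.1341 x 0.02907 = 0.003898 mol; n(LiOH) added = 0.1488 x 0.03098 = 0.004610 mol.
Base is in excess by 0.004610 - 0.003898 = 0.0007115 mol in a total volume of 0.06005 L.
[OH^-] = 0.0007115/0.06005 = 0.01185 M, so pOH = 1.93 and pH = 14.00 - 1.93 = 12.07.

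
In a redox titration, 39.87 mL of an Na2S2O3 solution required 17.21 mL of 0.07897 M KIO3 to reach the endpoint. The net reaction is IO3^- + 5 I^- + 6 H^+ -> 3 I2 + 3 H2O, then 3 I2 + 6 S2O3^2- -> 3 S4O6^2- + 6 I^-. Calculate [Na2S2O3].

0.205 M

n(KIO3) = 0.07897 x 0.01721 = 0.001359 mol.
From the balanced equation, 1 mol KIO3 reacts with 6 mol Na2S2O3, so n(Na2S2O3) = 0.001359 x 6/1 = 0.008154 mol.
[Na2S2O3] = 0.008154 / 0.03987 L = 0.205 M.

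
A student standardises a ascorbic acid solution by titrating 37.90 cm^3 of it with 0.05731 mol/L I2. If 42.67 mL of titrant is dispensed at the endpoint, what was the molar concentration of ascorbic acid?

n(I2) = 0.05731 x 0.04267 = 0.002445 mol.
From the balanced equation, 1 mol I2 reacts with 1 mol ascorbic acid, so n(ascorbic acid) = 0.002445 x 1/1 = 0.002445 mol.
[ascorbic acid] = 0.002445 / 0.03790 L = 0.0645 M.

0.0645 M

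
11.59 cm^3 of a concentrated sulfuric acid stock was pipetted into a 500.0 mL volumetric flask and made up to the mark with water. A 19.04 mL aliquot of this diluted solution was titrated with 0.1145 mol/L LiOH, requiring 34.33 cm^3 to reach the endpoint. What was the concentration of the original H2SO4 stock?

n(LiOH) = 0.1145 x 0.03433 = 0.003931 mol.
n(H2SO4) in the aliquot = 0.003931 x 1/2 = 0.001965 mol.
[diluted H2SO4] = 0.001965 / 0.01904 = 0.1032 M.
Dilution factor = 500.0/11.59 = 43.14, so [stock] = 0.1032 x 43.14 = 4.45 M.

4.45 M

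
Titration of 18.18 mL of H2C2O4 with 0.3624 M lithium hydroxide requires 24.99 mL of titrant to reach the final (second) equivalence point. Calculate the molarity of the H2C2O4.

0.249 M

n(LiOH) = 0.3624 x 0.02499 = 0.009056 mol.
At the final (second) equivalence point, 2 mol OH^- react per mol H2C2O4, so n(H2C2O4) = 0.009056 / 2 = 0.004528 mol.
[H2C2O4] = 0.004528 / 0.01818 L = 0.249 M.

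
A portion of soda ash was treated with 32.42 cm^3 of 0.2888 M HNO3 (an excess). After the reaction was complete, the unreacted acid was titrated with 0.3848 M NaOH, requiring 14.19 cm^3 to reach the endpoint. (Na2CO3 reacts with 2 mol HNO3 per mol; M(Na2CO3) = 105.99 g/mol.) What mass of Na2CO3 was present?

0.207 g

Total n(HNO3) added = 0.2888 x 0.03242 = 0.009363 mol.
n(NaOH) used = 0.3848 x 0.01419 = 0.005460 mol, which equals the excess n(HNO3).
So n(HNO3) consumed by the sample = 0.009363 - 0.005460 = 0.003903 mol.
n(Na2CO3) = 0.003903 / 2 = 0.001951 mol.
mass = 0.001951 mol x 105.99 g/mol = 0.207 g.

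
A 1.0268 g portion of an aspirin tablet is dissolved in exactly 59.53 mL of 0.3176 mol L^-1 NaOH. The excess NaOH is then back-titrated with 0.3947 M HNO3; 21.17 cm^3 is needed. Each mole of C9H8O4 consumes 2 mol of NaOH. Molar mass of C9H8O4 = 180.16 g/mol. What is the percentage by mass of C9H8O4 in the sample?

Total n(NaOH) added = 0.3176 x 0.05953 = 0.01891 mol.
n(HNO3) used = 0.3947 x 0.02117 = 0.008356 mol, which equals the excess n(NaOH).
So n(NaOH) consumed by the sample = 0.01891 - 0.008356 = 0.01055 mol.
n(C9H8O4) = 0.01055 / 2 = 0.005275 mol.
mass C9H8O4 = 0.005275 x 180.16 = 0.9504 g, so %C9H8O4 = 0.9504/1.0268 x 100 = 92.6%.

92.6%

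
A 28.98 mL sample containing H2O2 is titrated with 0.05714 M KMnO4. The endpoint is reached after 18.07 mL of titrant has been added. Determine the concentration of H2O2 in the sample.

n(KMnO4) = 0.05714 x 0.01807 = 0.001033 mol.
From the balanced equation, 2 mol KMnO4 reacts with 5 mol H2O2, so n(H2O2) = 0.001033 x 5/2 = 0.002581 mol.
[H2O2] = 0.002581 / 0.02898 L = 0.0891 M.

0.0891 M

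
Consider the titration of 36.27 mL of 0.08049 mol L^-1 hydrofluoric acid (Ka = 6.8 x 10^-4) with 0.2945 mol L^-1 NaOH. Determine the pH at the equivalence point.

7.98

n(HF) = 0.08049 x 0.03627 = 0.002919 mol; V(NaOH) at equivalence = 0.002919/0.2945 = 0.009913 L.
At equivalence all the acid is converted to F-; total volume = 0.03627 + 0.009913 = 0.04618 L, so [F-] = 0.002919/0.04618 = 0.06321 M.
Kb = Kw/Ka = 1.0e-14 / 6.8 x 10^-4 = 1.47e-11.
[OH^-] = sqrt(Kb x [F-]) = sqrt(1.47e-11 x 0.06321) = 9.64e-7 M.
pOH = 6.02, so pH = 14.00 - 6.02 = 7.98.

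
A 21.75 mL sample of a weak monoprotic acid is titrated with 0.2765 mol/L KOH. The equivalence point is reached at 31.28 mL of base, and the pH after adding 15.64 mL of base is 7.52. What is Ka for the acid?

15.64 mL is half of the equivalence volume, so this is the half-equivalence point where [HA] = [A^-].
At half-equivalence pH = pKa, so pKa = 7.52.
Ka = 10^(-7.52) = 3.0 x 10^-8.

3.0 x 10^-8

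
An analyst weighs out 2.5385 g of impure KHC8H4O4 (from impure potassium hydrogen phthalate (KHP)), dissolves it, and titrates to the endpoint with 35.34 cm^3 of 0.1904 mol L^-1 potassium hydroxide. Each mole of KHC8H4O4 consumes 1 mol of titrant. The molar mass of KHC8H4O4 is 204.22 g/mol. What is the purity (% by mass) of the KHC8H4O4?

54.1%

n(KOH) = 0.1904 x 0.03534 = 0.006729 mol.
n(KHC8H4O4) = 0.006729 / 1 = 0.006729 mol.
mass of KHC8H4O4 = 0.006729 x 204.22 = 1.374 g.
% purity = 1.374 / 2.5385 x 100 = 54.1%.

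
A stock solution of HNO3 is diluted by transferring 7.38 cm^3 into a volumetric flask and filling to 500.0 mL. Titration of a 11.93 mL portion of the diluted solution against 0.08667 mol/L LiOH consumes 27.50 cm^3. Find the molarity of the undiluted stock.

n(LiOH) = 0.08667 x 0.02750 = 0.002383 mol.
n(HNO3) in the aliquot = 0.002383 mol.
[diluted HNO3] = 0.002383 / 0.01193 = 0.1998 M.
Dilution factor = 500.0/7.380 = 67.75, so [stock] = 0.1998 x 67.75 = 13.5 M.

13.5 M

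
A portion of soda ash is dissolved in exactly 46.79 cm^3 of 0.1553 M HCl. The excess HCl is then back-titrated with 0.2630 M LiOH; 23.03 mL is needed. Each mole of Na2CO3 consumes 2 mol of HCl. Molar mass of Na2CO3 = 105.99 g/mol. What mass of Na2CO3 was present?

Total n(HCl) added = 0.1553 x 0.04679 = 0.007266 mol.
n(LiOH) used = 0.2630 x 0.02303 = 0.006057 mol, which equals the excess n(HCl).
So n(HCl) consumed by the sample = 0.007266 - 0.006057 = 0.001210 mol.
n(Na2CO3) = 0.001210 / 2 = 0.0006048 mol.
mass = 0.0006048 mol x 105.99 g/mol = 0.0641 g.

0.0641 g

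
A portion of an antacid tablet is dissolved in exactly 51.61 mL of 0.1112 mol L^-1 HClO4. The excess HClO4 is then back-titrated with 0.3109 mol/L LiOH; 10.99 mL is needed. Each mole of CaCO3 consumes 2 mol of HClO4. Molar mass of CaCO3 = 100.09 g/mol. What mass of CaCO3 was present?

Total n(HClO4) added = 0.1112 x 0.05161 = 0.005739 mol.
n(LiOH) used = 0.3109 x 0.01099 = 0.003417 mol, which equals the excess n(HClO4).
So n(HClO4) consumed by the sample = 0.005739 - 0.003417 = 0.002322 mol.
n(CaCO3) = 0.002322 / 2 = 0.001161 mol.
mass = 0.001161 mol x 100.09 g/mol = 0.116 g.

0.116 g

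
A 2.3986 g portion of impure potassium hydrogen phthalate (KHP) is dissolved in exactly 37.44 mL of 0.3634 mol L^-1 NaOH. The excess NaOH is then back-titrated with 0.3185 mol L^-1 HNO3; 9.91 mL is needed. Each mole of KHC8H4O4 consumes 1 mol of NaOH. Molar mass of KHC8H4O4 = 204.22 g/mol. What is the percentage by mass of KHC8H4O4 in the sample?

Total n(NaOH) added = 0.3634 x 0.03744 = 0.01361 mol.
n(HNO3) used = 0.3185 x 0.009910 = 0.003156 mol, which equals the excess n(NaOH).
So n(NaOH) consumed by the sample = 0.01361 - 0.003156 = 0.01045 mol.
n(KHC8H4O4) = 0.01045 / 1 = 0.01045 mol.
mass KHC8H4O4 = 0.01045 x 204.22 = 2.134 g, so %KHC8H4O4 = 2.134/2.3986 x 100 = 89.0%.

89.0%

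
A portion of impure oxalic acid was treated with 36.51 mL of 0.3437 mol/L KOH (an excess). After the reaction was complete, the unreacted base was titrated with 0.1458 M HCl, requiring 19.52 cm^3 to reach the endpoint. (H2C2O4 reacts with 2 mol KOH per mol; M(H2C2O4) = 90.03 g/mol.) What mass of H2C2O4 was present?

Total n(KOH) added = 0.3437 x 0.03651 = 0.01255 mol.
n(HCl) used = 0.1458 x 0.01952 = 0.002846 mol, which equals the excess n(KOH).
So n(KOH) consumed by the sample = 0.01255 - 0.002846 = 0.009702 mol.
n(H2C2O4) = 0.009702 / 2 = 0.004851 mol.
mass = 0.004851 mol x 90.03 g/mol = 0.437 g.

0.437 g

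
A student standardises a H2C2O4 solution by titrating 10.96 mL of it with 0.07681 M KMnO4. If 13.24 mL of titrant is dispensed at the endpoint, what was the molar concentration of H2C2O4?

n(KMnO4) = 0.07681 x 0.01324 = 0.001017 mol.
From the balanced equation, 2 mol KMnO4 reacts with 5 mol H2C2O4, so n(H2C2O4) = 0.001017 x 5/2 = 0.002542 mol.
[H2C2O4] = 0.002542 / 0.01096 L = 0.232 M.

0.232 M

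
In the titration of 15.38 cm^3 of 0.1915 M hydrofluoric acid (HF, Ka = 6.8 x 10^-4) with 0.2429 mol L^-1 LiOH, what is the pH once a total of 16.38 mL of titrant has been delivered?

12.51

n(acid) = 0.1915 x 0.01538 = 0.002945 mol; n(LiOH) added = 0.2429 x 0.01638 = 0.003979 mol.
Base is in excess by 0.003979 - 0.002945 = 0.001033 mol in a total volume of 0.03176 L.
[OH^-] = 0.001033/0.03176 = 0.03254 M, so pOH = 1.49 and pH = 14.00 - 1.49 = 12.51.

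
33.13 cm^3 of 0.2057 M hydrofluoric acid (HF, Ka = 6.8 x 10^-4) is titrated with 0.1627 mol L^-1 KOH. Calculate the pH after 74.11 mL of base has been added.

n(acid) = 0.2057 x 0.03313 = 0.006815 mol; n(KOH) added = 0.1627 x 0.07411 = 0.01206 mol.
Base is in excess by 0.01206 - 0.006815 = 0.005243 mol in a total volume of 0.1072 L.
[OH^-] = 0.005243/0.1072 = 0.04889 M, so pOH = 1.31 and pH = 14.00 - 1.31 = 12.69.

12.69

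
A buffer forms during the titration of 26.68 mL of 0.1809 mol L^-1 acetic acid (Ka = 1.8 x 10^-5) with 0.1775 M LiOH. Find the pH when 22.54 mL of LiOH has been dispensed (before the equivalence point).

5.43

Initial n(CH3COOH) = 0.1809 x 0.02668 = 0.004826 mol.
n(LiOH) added = 0.1775 x 0.02254 = 0.004001 mol, converting that many moles of CH3COOH to CH3COO-.
Remaining n(CH3COOH) = 0.0008256 mol; n(CH3COO-) = 0.004001 mol.
By Henderson-Hasselbalch, pH = pKa + log([A^-]/[HA]) = 4.74 + log(0.004001/0.0008256) = 4.74 + (+0.69) = 5.43.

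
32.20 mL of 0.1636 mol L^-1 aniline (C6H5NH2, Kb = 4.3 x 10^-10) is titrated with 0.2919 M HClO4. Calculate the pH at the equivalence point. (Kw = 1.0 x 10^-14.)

2.81

n(C6H5NH2) = 0.1636 x 0.03220 = 0.005268 mol; V(HClO4) at equivalence = 0.005268/0.2919 = 0.01805 L.
At equivalence the base is fully converted to C6H5NH3+; total volume = 0.05025 L, so [C6H5NH3+] = 0.005268/0.05025 = 0.1048 M.
Ka(C6H5NH3+) = Kw/Kb = 1.0e-14 / 4.3 x 10^-10 = 2.33e-5.
[H^+] = sqrt(Ka x [C6H5NH3+]) = sqrt(2.33e-5 x 0.1048) = 0.00156 M.
pH = -log(0.00156) = 2.81.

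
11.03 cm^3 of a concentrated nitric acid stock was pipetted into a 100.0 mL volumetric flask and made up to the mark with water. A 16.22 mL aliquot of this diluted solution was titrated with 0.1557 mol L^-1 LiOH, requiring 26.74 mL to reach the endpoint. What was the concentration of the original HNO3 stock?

2.33 M

n(LiOH) = 0.1557 x 0.02674 = 0.004163 mol.
n(HNO3) in the aliquot = 0.004163 mol.
[diluted HNO3] = 0.004163 / 0.01622 = 0.2567 M.
Dilution factor = 100.0/11.03 = 9.066, so [stock] = 0.2567 x 9.066 = 2.33 M.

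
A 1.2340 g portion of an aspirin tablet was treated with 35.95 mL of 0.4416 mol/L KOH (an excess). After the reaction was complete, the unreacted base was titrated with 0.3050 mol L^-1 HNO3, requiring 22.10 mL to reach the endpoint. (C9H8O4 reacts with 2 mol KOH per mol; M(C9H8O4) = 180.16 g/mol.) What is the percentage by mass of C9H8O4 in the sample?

66.7%

Total n(KOH) added = 0.4416 x 0.03595 = 0.01588 mol.
n(HNO3) used = 0.3050 x 0.02210 = 0.006740 mol, which equals the excess n(KOH).
So n(KOH) consumed by the sample = 0.01588 - 0.006740 = 0.009135 mol.
n(C9H8O4) = 0.009135 / 2 = 0.004568 mol.
mass C9H8O4 = 0.004568 x 180.16 = 0.8229 g, so %C9H8O4 = 0.8229/1.2340 x 100 = 66.7%.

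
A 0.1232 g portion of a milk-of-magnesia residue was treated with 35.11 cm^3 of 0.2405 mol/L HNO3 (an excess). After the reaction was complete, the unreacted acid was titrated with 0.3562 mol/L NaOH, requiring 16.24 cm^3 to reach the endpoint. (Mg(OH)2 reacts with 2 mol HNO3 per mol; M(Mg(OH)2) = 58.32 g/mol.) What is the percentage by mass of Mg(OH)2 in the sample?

Total n(HNO3) added = 0.2405 x 0.03511 = 0.008444 mol.
n(NaOH) used = 0.3562 x 0.01624 = 0.005785 mol, which equals the excess n(HNO3).
So n(HNO3) consumed by the sample = 0.008444 - 0.005785 = 0.002659 mol.
n(Mg(OH)2) = 0.002659 / 2 = 0.001330 mol.
mass Mg(OH)2 = 0.001330 x 58.32 = 0.07754 g, so %Mg(OH)2 = 0.07754/0.1232 x 100 = 62.9%.

62.9%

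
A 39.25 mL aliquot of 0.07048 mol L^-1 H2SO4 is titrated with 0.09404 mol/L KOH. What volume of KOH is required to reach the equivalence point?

n(H2SO4) = 0.07048 mol/L x 0.03925 L = 0.002766 mol.
The neutralisation is 1 H2SO4 : 2 KOH, so n(KOH) = 0.002766 x 2/1 = 0.005533 mol.
V(KOH) = 0.005533 / 0.09404 = 0.05883 L = 58.8 mL.

58.8 mL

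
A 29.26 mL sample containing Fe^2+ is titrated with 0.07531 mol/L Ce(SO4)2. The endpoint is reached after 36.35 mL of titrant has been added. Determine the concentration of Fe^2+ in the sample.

n(Ce(SO4)2) = 0.07531 x 0.03635 = 0.002738 mol.
From the balanced equation, 1 mol Ce(SO4)2 reacts with 1 mol Fe^2+, so n(Fe^2+) = 0.002738 x 1/1 = 0.002738 mol.
[Fe^2+] = 0.002738 / 0.02926 L = 0.0936 M.

0.0936 M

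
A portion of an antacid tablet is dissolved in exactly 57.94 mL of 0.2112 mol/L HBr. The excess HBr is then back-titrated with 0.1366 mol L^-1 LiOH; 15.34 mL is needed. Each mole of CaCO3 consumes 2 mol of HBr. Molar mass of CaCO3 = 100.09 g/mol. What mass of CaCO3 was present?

Total n(HBr) added = 0.2112 x 0.05794 = 0.01224 mol.
n(LiOH) used = 0.1366 x 0.01534 = 0.002095 mol, which equals the excess n(HBr).
So n(HBr) consumed by the sample = 0.01224 - 0.002095 = 0.01014 mol.
n(CaCO3) = 0.01014 / 2 = 0.005071 mol.
mass = 0.005071 mol x 100.09 g/mol = 0.508 g.

0.508 g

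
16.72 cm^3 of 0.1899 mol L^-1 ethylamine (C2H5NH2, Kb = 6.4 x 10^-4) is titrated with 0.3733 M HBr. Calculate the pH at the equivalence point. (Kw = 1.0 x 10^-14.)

n(C2H5NH2) = 0.1899 x 0.01672 = 0.003175 mol; V(HBr) at equivalence = 0.003175/0.3733 = 0.008506 L.
At equivalence the base is fully converted to C2H5NH3+; total volume = 0.02523 L, so [C2H5NH3+] = 0.003175/0.02523 = 0.1259 M.
Ka(C2H5NH3+) = Kw/Kb = 1.0e-14 / 6.4 x 10^-4 = 1.56e-11.
[H^+] = sqrt(Ka x [C2H5NH3+]) = sqrt(1.56e-11 x 0.1259) = 1.40e-6 M.
pH = -log(1.40e-6) = 5.85.

5.85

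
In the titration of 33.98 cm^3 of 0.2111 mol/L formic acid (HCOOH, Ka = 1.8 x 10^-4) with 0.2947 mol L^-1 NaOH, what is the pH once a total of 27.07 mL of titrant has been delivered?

12.12

n(acid) = 0.2111 x 0.03398 = 0.007173 mol; n(NaOH) added = 0.2947 x 0.02707 = 0.007978 mol.
Base is in excess by 0.007978 - 0.007173 = 0.0008044 mol in a total volume of 0.06105 L.
[OH^-] = 0.0008044/0.06105 = 0.01318 M, so pOH = 1.88 and pH = 14.00 - 1.88 = 12.12.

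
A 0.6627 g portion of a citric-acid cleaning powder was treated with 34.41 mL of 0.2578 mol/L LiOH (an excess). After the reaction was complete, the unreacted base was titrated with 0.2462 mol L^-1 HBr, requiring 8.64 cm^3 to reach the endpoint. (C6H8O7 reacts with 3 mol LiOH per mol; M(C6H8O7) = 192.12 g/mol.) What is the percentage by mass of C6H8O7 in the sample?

65.2%

Total n(LiOH) added = 0.2578 x 0.03441 = 0.008871 mol.
n(HBr) used = 0.2462 x 0.008640 = 0.002127 mol, which equals the excess n(LiOH).
So n(LiOH) consumed by the sample = 0.008871 - 0.002127 = 0.006744 mol.
n(C6H8O7) = 0.006744 / 3 = 0.002248 mol.
mass C6H8O7 = 0.002248 x 192.12 = 0.4319 g, so %C6H8O7 = 0.4319/0.6627 x 100 = 65.2%.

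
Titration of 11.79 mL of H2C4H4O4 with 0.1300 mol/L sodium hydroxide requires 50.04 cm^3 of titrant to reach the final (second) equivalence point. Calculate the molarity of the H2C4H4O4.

n(NaOH) = 0.1300 x 0.05004 = 0.006505 mol.
At the final (second) equivalence point, 2 mol OH^- react per mol H2C4H4O4, so n(H2C4H4O4) = 0.006505 / 2 = 0.003253 mol.
[H2C4H4O4] = 0.003253 / 0.01179 L = 0.276 M.

0.276 M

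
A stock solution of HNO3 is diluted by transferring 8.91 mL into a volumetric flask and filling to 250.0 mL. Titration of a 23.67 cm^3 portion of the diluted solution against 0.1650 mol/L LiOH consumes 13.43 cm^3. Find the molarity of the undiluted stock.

2.63 M

n(LiOH) = 0.1650 x 0.01343 = 0.002216 mol.
n(HNO3) in the aliquot = 0.002216 mol.
[diluted HNO3] = 0.002216 / 0.02367 = 0.09362 M.
Dilution factor = 250.0/8.910 = 28.06, so [stock] = 0.09362 x 28.06 = 2.63 M.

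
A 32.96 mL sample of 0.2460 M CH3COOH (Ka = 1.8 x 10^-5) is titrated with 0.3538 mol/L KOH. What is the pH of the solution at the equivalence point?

n(CH3COOH) = 0.2460 x 0.03296 = 0.008108 mol; V(KOH) at equivalence = 0.008108/0.3538 = 0.02292 L.
At equivalence all the acid is converted to CH3COO-; total volume = 0.03296 + 0.02292 = 0.05588 L, so [CH3COO-] = 0.008108/0.05588 = 0.1451 M.
Kb = Kw/Ka = 1.0e-14 / 1.8 x 10^-5 = 5.56e-10.
[OH^-] = sqrt(Kb x [CH3COO-]) = sqrt(5.56e-10 x 0.1451) = 8.98e-6 M.
pOH = 5.05, so pH = 14.00 - 5.05 = 8.95.

8.95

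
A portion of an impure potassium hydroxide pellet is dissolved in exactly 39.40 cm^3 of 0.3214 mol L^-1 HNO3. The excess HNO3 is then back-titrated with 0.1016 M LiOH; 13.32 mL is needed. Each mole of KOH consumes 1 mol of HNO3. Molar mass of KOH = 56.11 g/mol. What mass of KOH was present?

Total n(HNO3) added = 0.3214 x 0.03940 = 0.01266 mol.
n(LiOH) used = 0.1016 x 0.01332 = 0.001353 mol, which equals the excess n(HNO3).
So n(HNO3) consumed by the sample = 0.01266 - 0.001353 = 0.01131 mol.
n(KOH) = 0.01131 / 1 = 0.01131 mol.
mass = 0.01131 mol x 56.11 g/mol = 0.635 g.

0.635 g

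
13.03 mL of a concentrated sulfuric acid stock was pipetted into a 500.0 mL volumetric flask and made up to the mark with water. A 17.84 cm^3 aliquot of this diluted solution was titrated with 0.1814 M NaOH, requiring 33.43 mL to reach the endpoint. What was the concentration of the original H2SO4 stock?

6.52 M

n(NaOH) = 0.1814 x 0.03343 = 0.006064 mol.
n(H2SO4) in the aliquot = 0.006064 x 1/2 = 0.003032 mol.
[diluted H2SO4] = 0.003032 / 0.01784 = 0.1700 M.
Dilution factor = 500.0/13.03 = 38.37, so [stock] = 0.1700 x 38.37 = 6.52 M.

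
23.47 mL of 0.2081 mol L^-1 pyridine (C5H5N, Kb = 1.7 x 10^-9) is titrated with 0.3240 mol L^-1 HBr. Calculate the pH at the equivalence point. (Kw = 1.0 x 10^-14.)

n(C5H5N) = 0.2081 x 0.02347 = 0.004884 mol; V(HBr) at equivalence = 0.004884/0.3240 = 0.01507 L.
At equivalence the base is fully converted to C5H5NH+; total volume = 0.03854 L, so [C5H5NH+] = 0.004884/0.03854 = 0.1267 M.
Ka(C5H5NH+) = Kw/Kb = 1.0e-14 / 1.7 x 10^-9 = 5.88e-6.
[H^+] = sqrt(Ka x [C5H5NH+]) = sqrt(5.88e-6 x 0.1267) = 0.000863 M.
pH = -log(0.000863) = 3.06.

3.06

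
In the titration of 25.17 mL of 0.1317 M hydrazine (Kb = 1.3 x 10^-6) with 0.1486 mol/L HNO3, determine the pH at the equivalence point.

4.63

n(N2H4) = 0.1317 x 0.02517 = 0.003315 mol; V(HNO3) at equivalence = 0.003315/0.1486 = 0.02231 L.
At equivalence the base is fully converted to N2H5+; total volume = 0.04748 L, so [N2H5+] = 0.003315/0.04748 = 0.06982 M.
Ka(N2H5+) = Kw/Kb = 1.0e-14 / 1.3 x 10^-6 = 7.69e-9.
[H^+] = sqrt(Ka x [N2H5+]) = sqrt(7.69e-9 x 0.06982) = 2.32e-5 M.
pH = -log(2.32e-5) = 4.63.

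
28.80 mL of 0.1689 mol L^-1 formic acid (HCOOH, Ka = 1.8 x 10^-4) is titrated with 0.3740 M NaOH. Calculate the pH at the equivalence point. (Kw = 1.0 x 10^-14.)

8.41

n(HCOOH) = 0.1689 x 0.02880 = 0.004864 mol; V(NaOH) at equivalence = 0.004864/0.3740 = 0.01301 L.
At equivalence all the acid is converted to HCOO-; total volume = 0.02880 + 0.01301 = 0.04181 L, so [HCOO-] = 0.004864/0.04181 = 0.1164 M.
Kb = Kw/Ka = 1.0e-14 / 1.8 x 10^-4 = 5.56e-11.
[OH^-] = sqrt(Kb x [HCOO-]) = sqrt(5.56e-11 x 0.1164) = 2.54e-6 M.
pOH = 5.59, so pH = 14.00 - 5.59 = 8.41.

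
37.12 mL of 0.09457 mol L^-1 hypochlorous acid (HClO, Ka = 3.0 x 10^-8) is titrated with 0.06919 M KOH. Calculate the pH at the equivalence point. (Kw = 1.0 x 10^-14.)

n(HClO) = 0.09457 x 0.03712 = 0.003510 mol; V(KOH) at equivalence = 0.003510/0.06919 = 0.05074 L.
At equivalence all the acid is converted to ClO-; total volume = 0.03712 + 0.05074 = 0.08786 L, so [ClO-] = 0.003510/0.08786 = 0.03996 M.
Kb = Kw/Ka = 1.0e-14 / 3.0 x 10^-8 = 3.33e-7.
[OH^-] = sqrt(Kb x [ClO-]) = sqrt(3.33e-7 x 0.03996) = 0.000115 M.
pOH = 3.94, so pH = 14.00 - 3.94 = 10.06.

10.06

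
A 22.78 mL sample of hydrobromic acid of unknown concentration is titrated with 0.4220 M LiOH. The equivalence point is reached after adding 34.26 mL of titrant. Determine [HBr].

0.635 M

n(LiOH) delivered = 0.4220 x 0.03426 = 0.01446 mol.
For a 1:1 reaction, n(HBr) = 0.01446 mol.
[HBr] = 0.01446 mol / 0.02278 L = 0.635 M.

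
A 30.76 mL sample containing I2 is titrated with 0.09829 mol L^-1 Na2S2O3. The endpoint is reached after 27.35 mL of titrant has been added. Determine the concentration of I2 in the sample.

0.0437 M

n(Na2S2O3) = 0.09829 x 0.02735 = 0.002688 mol.
From the balanced equation, 2 mol Na2S2O3 reacts with 1 mol I2, so n(I2) = 0.002688 x 1/2 = 0.001344 mol.
[I2] = 0.001344 / 0.03076 L = 0.0437 M.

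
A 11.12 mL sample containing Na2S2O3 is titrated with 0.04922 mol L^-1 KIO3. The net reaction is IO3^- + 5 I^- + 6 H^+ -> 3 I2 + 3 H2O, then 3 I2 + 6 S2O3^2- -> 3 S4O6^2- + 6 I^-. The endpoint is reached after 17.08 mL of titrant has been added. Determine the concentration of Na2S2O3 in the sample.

n(KIO3) = 0.04922 x 0.01708 = 0.0008407 mol.
From the balanced equation, 1 mol KIO3 reacts with 6 mol Na2S2O3, so n(Na2S2O3) = 0.0008407 x 6/1 = 0.005044 mol.
[Na2S2O3] = 0.005044 / 0.01112 L = 0.454 M.

0.454 M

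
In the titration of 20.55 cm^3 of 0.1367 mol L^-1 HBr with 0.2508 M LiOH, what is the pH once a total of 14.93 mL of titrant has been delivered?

n(acid) = 0.1367 x 0.02055 = 0.002809 mol; n(LiOH) added = 0.2508 x 0.01493 = 0.003744 mol.
Base is in excess by 0.003744 - 0.002809 = 0.0009353 mol in a total volume of 0.03548 L.
[OH^-] = 0.0009353/0.03548 = 0.02636 M, so pOH = 1.58 and pH = 14.00 - 1.58 = 12.42.

12.42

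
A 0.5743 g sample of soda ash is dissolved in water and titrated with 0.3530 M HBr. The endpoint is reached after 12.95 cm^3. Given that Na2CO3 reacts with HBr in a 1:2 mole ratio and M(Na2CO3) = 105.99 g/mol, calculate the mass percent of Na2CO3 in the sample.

n(HBr) = 0.3530 x 0.01295 = 0.004571 mol.
n(Na2CO3) = 0.004571 / 2 = 0.002286 mol.
mass of Na2CO3 = 0.002286 x 105.99 = 0.2423 g.
% purity = 0.2423 / 0.5743 x 100 = 42.2%.

42.2%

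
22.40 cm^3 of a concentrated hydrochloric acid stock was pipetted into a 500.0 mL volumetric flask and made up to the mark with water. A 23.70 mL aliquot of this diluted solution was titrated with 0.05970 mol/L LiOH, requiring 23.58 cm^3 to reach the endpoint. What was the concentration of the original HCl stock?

1.33 M

n(LiOH) = 0.05970 x 0.02358 = 0.001408 mol.
n(HCl) in the aliquot = 0.001408 mol.
[diluted HCl] = 0.001408 / 0.02370 = 0.05940 M.
Dilution factor = 500.0/22.40 = 22.32, so [stock] = 0.05940 x 22.32 = 1.33 M.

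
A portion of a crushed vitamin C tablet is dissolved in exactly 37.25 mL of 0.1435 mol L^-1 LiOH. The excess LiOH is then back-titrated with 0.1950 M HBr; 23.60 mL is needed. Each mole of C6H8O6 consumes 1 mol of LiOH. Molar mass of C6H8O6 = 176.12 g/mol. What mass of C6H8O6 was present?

Total n(LiOH) added = 0.1435 x 0.03725 = 0.005345 mol.
n(HBr) used = 0.1950 x 0.02360 = 0.004602 mol, which equals the excess n(LiOH).
So n(LiOH) consumed by the sample = 0.005345 - 0.004602 = 0.0007434 mol.
n(C6H8O6) = 0.0007434 / 1 = 0.0007434 mol.
mass = 0.0007434 mol x 176.12 g/mol = 0.131 g.

0.131 g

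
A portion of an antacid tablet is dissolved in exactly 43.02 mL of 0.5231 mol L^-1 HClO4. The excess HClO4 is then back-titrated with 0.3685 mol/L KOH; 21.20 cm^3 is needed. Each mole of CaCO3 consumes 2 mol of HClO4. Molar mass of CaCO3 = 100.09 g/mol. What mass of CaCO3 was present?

Total n(HClO4) added = 0.5231 x 0.04302 = 0.02250 mol.
n(KOH) used = 0.3685 x 0.02120 = 0.007812 mol, which equals the excess n(HClO4).
So n(HClO4) consumed by the sample = 0.02250 - 0.007812 = 0.01469 mol.
n(CaCO3) = 0.01469 / 2 = 0.007346 mol.
mass = 0.007346 mol x 100.09 g/mol = 0.735 g.

0.735 g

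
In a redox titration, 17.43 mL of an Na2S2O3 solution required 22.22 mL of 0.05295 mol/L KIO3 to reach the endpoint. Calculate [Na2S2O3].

0.405 M

n(KIO3) = 0.05295 x 0.02222 = 0.001177 mol.
From the balanced equation, 1 mol KIO3 reacts with 6 mol Na2S2O3, so n(Na2S2O3) = 0.001177 x 6/1 = 0.007059 mol.
[Na2S2O3] = 0.007059 / 0.01743 L = 0.405 M.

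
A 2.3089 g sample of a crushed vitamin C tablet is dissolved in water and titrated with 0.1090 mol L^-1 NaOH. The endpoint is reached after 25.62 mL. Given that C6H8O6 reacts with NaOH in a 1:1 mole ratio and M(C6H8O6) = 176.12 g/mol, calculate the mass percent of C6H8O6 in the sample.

21.3%

n(NaOH) = 0.1090 x 0.02562 = 0.002793 mol.
n(C6H8O6) = 0.002793 / 1 = 0.002793 mol.
mass of C6H8O6 = 0.002793 x 176.12 = 0.4918 g.
% purity = 0.4918 / 2.3089 x 100 = 21.3%.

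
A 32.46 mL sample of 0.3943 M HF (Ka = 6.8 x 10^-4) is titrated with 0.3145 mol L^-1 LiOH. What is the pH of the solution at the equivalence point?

n(HF) = 0.3943 x 0.03246 = 0.01280 mol; V(LiOH) at equivalence = 0.01280/0.3145 = 0.04070 L.
At equivalence all the acid is converted to F-; total volume = 0.03246 + 0.04070 = 0.07316 L, so [F-] = 0.01280/0.07316 = 0.1750 M.
Kb = Kw/Ka = 1.0e-14 / 6.8 x 10^-4 = 1.47e-11.
[OH^-] = sqrt(Kb x [F-]) = sqrt(1.47e-11 x 0.1750) = 1.60e-6 M.
pOH = 5.79, so pH = 14.00 - 5.79 = 8.21.

8.21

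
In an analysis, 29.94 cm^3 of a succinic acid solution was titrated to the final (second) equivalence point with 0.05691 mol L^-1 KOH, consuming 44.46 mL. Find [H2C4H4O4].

0.0423 M

n(KOH) = 0.05691 x 0.04446 = 0.002530 mol.
At the final (second) equivalence point, 2 mol OH^- react per mol H2C4H4O4, so n(H2C4H4O4) = 0.002530 / 2 = 0.001265 mol.
[H2C4H4O4] = 0.001265 / 0.02994 L = 0.0423 M.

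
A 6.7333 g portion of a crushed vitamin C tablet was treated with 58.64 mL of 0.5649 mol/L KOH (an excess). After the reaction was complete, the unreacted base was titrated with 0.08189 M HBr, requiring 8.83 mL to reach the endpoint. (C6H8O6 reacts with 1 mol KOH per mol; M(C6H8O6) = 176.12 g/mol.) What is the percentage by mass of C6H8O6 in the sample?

84.8%

Total n(KOH) added = 0.5649 x 0.05864 = 0.03313 mol.
n(HBr) used = 0.08189 x 0.008830 = 0.0007231 mol, which equals the excess n(KOH).
So n(KOH) consumed by the sample = 0.03313 - 0.0007231 = 0.03240 mol.
n(C6H8O6) = 0.03240 / 1 = 0.03240 mol.
mass C6H8O6 = 0.03240 x 176.12 = 5.707 g, so %C6H8O6 = 5.707/6.7333 x 100 = 84.8%.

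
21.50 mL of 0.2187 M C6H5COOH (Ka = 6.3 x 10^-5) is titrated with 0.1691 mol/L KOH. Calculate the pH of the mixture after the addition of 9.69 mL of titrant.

3.93

Initial n(C6H5COOH) = 0.2187 x 0.02150 = 0.004702 mol.
n(KOH) added = 0.1691 x 0.009690 = 0.001639 mol, converting that many moles of C6H5COOH to C6H5COO-.
Remaining n(C6H5COOH) = 0.003063 mol; n(C6H5COO-) = 0.001639 mol.
By Henderson-Hasselbalch, pH = pKa + log([A^-]/[HA]) = 4.20 + log(0.001639/0.003063) = 4.20 + (-0.27) = 3.93.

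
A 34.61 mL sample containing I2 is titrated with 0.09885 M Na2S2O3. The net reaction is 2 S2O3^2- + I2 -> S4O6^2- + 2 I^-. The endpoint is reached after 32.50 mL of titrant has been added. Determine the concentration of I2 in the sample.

n(Na2S2O3) = 0.09885 x 0.03250 = 0.003213 mol.
From the balanced equation, 2 mol Na2S2O3 reacts with 1 mol I2, so n(I2) = 0.003213 x 1/2 = 0.001606 mol.
[I2] = 0.001606 / 0.03461 L = 0.0464 M.

0.0464 M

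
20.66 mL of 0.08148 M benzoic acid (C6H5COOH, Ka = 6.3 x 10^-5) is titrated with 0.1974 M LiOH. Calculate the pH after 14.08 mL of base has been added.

12.50

n(acid) = 0.08148 x 0.02066 = 0.001683 mol; n(LiOH) added = 0.1974 x 0.01408 = 0.002779 mol.
Base is in excess by 0.002779 - 0.001683 = 0.001096 mol in a total volume of 0.03474 L.
[OH^-] = 0.001096/0.03474 = 0.03155 M, so pOH = 1.50 and pH = 14.00 - 1.50 = 12.50.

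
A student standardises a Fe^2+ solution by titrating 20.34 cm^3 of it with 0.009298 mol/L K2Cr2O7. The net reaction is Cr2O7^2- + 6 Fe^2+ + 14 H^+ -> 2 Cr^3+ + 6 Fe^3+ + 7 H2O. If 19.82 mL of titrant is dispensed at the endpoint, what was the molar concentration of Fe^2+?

n(K2Cr2O7) = 0.009298 x 0.01982 = 0.0001843 mol.
From the balanced equation, 1 mol K2Cr2O7 reacts with 6 mol Fe^2+, so n(Fe^2+) = 0.0001843 x 6/1 = 0.001106 mol.
[Fe^2+] = 0.001106 / 0.02034 L = 0.0544 M.

0.0544 M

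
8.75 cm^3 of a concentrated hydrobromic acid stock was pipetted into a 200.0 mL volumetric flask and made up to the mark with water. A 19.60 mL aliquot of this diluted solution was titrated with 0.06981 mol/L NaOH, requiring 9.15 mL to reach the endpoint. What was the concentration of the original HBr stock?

n(NaOH) = 0.06981 x 0.009150 = 0.0006388 mol.
n(HBr) in the aliquot = 0.0006388 mol.
[diluted HBr] = 0.0006388 / 0.01960 = 0.03259 M.
Dilution factor = 200.0/8.750 = 22.86, so [stock] = 0.03259 x 22.86 = 0.745 M.

0.745 M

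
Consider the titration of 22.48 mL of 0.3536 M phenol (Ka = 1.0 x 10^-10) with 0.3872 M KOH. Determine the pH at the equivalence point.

11.63

n(C6H5OH) = 0.3536 x 0.02248 = 0.007949 mol; V(KOH) at equivalence = 0.007949/0.3872 = 0.02053 L.
At equivalence all the acid is converted to C6H5O-; total volume = 0.02248 + 0.02053 = 0.04301 L, so [C6H5O-] = 0.007949/0.04301 = 0.1848 M.
Kb = Kw/Ka = 1.0e-14 / 1.0 x 10^-10 = 0.000100.
[OH^-] = sqrt(Kb x [C6H5O-]) = sqrt(0.000100 x 0.1848) = 0.00430 M.
pOH = 2.37, so pH = 14.00 - 2.37 = 11.63.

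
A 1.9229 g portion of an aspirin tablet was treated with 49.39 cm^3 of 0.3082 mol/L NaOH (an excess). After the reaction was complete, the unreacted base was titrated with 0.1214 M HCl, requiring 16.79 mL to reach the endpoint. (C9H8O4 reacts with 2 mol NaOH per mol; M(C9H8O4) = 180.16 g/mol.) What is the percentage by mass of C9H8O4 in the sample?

61.8%

Total n(NaOH) added = 0.3082 x 0.04939 = 0.01522 mol.
n(HCl) used = 0.1214 x 0.01679 = 0.002038 mol, which equals the excess n(NaOH).
So n(NaOH) consumed by the sample = 0.01522 - 0.002038 = 0.01318 mol.
n(C9H8O4) = 0.01318 / 2 = 0.006592 mol.
mass C9H8O4 = 0.006592 x 180.16 = 1.188 g, so %C9H8O4 = 1.188/1.9229 x 100 = 61.8%.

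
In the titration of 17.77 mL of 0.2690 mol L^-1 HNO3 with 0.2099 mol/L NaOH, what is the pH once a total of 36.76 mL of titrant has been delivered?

n(acid) = 0.2690 x 0.01777 = 0.004780 mol; n(NaOH) added = 0.2099 x 0.03676 = 0.007716 mol.
Base is in excess by 0.007716 - 0.004780 = 0.002936 mol in a total volume of 0.05453 L.
[OH^-] = 0.002936/0.05453 = 0.05384 M, so pOH = 1.27 and pH = 14.00 - 1.27 = 12.73.

12.73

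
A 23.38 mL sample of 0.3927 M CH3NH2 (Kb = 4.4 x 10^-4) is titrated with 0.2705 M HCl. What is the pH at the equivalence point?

5.72

n(CH3NH2) = 0.3927 x 0.02338 = 0.009181 mol; V(HCl) at equivalence = 0.009181/0.2705 = 0.03394 L.
At equivalence the base is fully converted to CH3NH3+; total volume = 0.05732 L, so [CH3NH3+] = 0.009181/0.05732 = 0.1602 M.
Ka(CH3NH3+) = Kw/Kb = 1.0e-14 / 4.4 x 10^-4 = 2.27e-11.
[H^+] = sqrt(Ka x [CH3NH3+]) = sqrt(2.27e-11 x 0.1602) = 1.91e-6 M.
pH = -log(1.91e-6) = 5.72.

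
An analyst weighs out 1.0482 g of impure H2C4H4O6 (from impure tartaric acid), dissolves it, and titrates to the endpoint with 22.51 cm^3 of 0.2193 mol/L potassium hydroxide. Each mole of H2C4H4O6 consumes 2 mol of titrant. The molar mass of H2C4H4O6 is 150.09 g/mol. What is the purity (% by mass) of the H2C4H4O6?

n(KOH) = 0.2193 x 0.02251 = 0.004936 mol.
n(H2C4H4O6) = 0.004936 / 2 = 0.002468 mol.
mass of H2C4H4O6 = 0.002468 x 150.09 = 0.3705 g.
% purity = 0.3705 / 1.0482 x 100 = 35.3%.

35.3%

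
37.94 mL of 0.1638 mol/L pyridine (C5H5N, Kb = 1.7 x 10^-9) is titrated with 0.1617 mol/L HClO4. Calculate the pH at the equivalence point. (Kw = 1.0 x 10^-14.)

3.16

n(C5H5N) = 0.1638 x 0.03794 = 0.006215 mol; V(HClO4) at equivalence = 0.006215/0.1617 = 0.03843 L.
At equivalence the base is fully converted to C5H5NH+; total volume = 0.07637 L, so [C5H5NH+] = 0.006215/0.07637 = 0.08137 M.
Ka(C5H5NH+) = Kw/Kb = 1.0e-14 / 1.7 x 10^-9 = 5.88e-6.
[H^+] = sqrt(Ka x [C5H5NH+]) = sqrt(5.88e-6 x 0.08137) = 0.000692 M.
pH = -log(0.000692) = 3.16.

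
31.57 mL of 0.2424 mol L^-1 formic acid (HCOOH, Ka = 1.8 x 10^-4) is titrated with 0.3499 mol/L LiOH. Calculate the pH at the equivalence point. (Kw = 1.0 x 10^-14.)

8.45

n(HCOOH) = 0.2424 x 0.03157 = 0.007653 mol; V(LiOH) at equivalence = 0.007653/0.3499 = 0.02187 L.
At equivalence all the acid is converted to HCOO-; total volume = 0.03157 + 0.02187 = 0.05344 L, so [HCOO-] = 0.007653/0.05344 = 0.1432 M.
Kb = Kw/Ka = 1.0e-14 / 1.8 x 10^-4 = 5.56e-11.
[OH^-] = sqrt(Kb x [HCOO-]) = sqrt(5.56e-11 x 0.1432) = 2.82e-6 M.
pOH = 5.55, so pH = 14.00 - 5.55 = 8.45.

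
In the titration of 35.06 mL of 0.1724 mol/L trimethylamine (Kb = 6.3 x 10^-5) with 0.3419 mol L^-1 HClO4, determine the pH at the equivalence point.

5.37

n((CH3)3N) = 0.1724 x 0.03506 = 0.006044 mol; V(HClO4) at equivalence = 0.006044/0.3419 = 0.01768 L.
At equivalence the base is fully converted to (CH3)3NH+; total volume = 0.05274 L, so [(CH3)3NH+] = 0.006044/0.05274 = 0.1146 M.
Ka((CH3)3NH+) = Kw/Kb = 1.0e-14 / 6.3 x 10^-5 = 1.59e-10.
[H^+] = sqrt(Ka x [(CH3)3NH+]) = sqrt(1.59e-10 x 0.1146) = 4.27e-6 M.
pH = -log(4.27e-6) = 5.37.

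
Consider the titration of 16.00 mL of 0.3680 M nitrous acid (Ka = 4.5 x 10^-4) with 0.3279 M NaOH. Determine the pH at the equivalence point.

8.29

n(HNO2) = 0.3680 x 0.01600 = 0.005888 mol; V(NaOH) at equivalence = 0.005888/0.3279 = 0.01796 L.
At equivalence all the acid is converted to NO2-; total volume = 0.01600 + 0.01796 = 0.03396 L, so [NO2-] = 0.005888/0.03396 = 0.1734 M.
Kb = Kw/Ka = 1.0e-14 / 4.5 x 10^-4 = 2.22e-11.
[OH^-] = sqrt(Kb x [NO2-]) = sqrt(2.22e-11 x 0.1734) = 1.96e-6 M.
pOH = 5.71, so pH = 14.00 - 5.71 = 8.29.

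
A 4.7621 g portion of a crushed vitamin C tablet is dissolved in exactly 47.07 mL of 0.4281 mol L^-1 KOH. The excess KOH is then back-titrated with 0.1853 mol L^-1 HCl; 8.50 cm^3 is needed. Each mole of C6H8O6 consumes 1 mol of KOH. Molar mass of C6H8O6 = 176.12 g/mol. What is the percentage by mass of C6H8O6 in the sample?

68.7%

Total n(KOH) added = 0.4281 x 0.04707 = 0.02015 mol.
n(HCl) used = 0.1853 x 0.008500 = 0.001575 mol, which equals the excess n(KOH).
So n(KOH) consumed by the sample = 0.02015 - 0.001575 = 0.01858 mol.
n(C6H8O6) = 0.01858 / 1 = 0.01858 mol.
mass C6H8O6 = 0.01858 x 176.12 = 3.272 g, so %C6H8O6 = 3.272/4.7621 x 100 = 68.7%.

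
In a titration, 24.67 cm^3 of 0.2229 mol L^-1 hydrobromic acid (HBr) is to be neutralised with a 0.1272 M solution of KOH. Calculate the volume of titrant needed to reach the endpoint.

n(HBr) = 0.2229 mol/L x 0.02467 L = 0.005499 mol.
At equivalence n(KOH) = n(HBr) = 0.005499 mol.
V(KOH) = 0.005499 / 0.1272 = 0.04323 L = 43.2 mL.

43.2 mL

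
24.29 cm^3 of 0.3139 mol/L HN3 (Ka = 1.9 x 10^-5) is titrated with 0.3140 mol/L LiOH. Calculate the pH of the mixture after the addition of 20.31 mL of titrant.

Initial n(HN3) = 0.3139 x 0.02429 = 0.007625 mol.
n(LiOH) added = 0.3140 x 0.02031 = 0.006377 mol, converting that many moles of HN3 to N3-.
Remaining n(HN3) = 0.001247 mol; n(N3-) = 0.006377 mol.
By Henderson-Hasselbalch, pH = pKa + log([A^-]/[HA]) = 4.72 + log(0.006377/0.001247) = 4.72 + (+0.71) = 5.43.

5.43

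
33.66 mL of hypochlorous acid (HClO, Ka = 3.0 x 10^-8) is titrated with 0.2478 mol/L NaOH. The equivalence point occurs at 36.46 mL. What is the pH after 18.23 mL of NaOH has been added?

18.23 mL is exactly half the equivalence volume (36.46/2), i.e. the half-equivalence point.
There, n(HA) = n(A^-), so pH = pKa = -log(3.0 x 10^-8) = 7.52.

7.52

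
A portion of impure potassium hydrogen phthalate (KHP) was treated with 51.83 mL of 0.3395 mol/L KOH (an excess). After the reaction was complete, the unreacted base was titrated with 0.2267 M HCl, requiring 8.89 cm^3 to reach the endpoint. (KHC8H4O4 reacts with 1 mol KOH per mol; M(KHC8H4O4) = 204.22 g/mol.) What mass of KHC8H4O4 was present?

3.18 g

Total n(KOH) added = 0.3395 x 0.05183 = 0.01760 mol.
n(HCl) used = 0.2267 x 0.008890 = 0.002015 mol, which equals the excess n(KOH).
So n(KOH) consumed by the sample = 0.01760 - 0.002015 = 0.01558 mol.
n(KHC8H4O4) = 0.01558 / 1 = 0.01558 mol.
mass = 0.01558 mol x 204.22 g/mol = 3.18 g.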